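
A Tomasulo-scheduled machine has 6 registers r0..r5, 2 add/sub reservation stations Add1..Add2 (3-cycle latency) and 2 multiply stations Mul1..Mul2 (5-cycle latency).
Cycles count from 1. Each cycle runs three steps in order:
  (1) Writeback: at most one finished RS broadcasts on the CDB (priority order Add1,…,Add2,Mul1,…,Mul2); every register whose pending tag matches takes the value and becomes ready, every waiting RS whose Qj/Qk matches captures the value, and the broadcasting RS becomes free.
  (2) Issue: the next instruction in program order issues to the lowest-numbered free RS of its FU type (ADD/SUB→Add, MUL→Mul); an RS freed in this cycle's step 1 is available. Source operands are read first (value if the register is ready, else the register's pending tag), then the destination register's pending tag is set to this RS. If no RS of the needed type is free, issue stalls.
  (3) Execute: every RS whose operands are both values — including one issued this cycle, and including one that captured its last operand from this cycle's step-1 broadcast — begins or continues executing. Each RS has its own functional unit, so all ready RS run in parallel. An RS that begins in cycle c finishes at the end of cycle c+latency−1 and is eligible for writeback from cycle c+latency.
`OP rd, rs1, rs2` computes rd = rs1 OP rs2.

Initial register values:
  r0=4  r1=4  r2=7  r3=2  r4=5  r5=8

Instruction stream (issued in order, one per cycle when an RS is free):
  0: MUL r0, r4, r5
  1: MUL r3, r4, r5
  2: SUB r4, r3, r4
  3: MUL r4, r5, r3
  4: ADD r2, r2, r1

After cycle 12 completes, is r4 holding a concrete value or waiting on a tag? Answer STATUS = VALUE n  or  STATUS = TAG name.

STATUS = VALUE 320

  c1: issue MUL r0<-Mul1  regs: r0:Mul1,r1:4,r2:7,r3:2,r4:5,r5:8
  c2: issue MUL r3<-Mul2  regs: r0:Mul1,r1:4,r2:7,r3:Mul2,r4:5,r5:8
  c3: issue SUB r4<-Add1  regs: r0:Mul1,r1:4,r2:7,r3:Mul2,r4:Add1,r5:8
  c4: stall  regs: r0:Mul1,r1:4,r2:7,r3:Mul2,r4:Add1,r5:8
  c5: stall  regs: r0:Mul1,r1:4,r2:7,r3:Mul2,r4:Add1,r5:8
  c6: CDB Mul1=40; issue MUL r4<-Mul1  regs: r0:40,r1:4,r2:7,r3:Mul2,r4:Mul1,r5:8
  c7: CDB Mul2=40; issue ADD r2<-Add2  regs: r0:40,r1:4,r2:Add2,r3:40,r4:Mul1,r5:8
  c8: -  regs: r0:40,r1:4,r2:Add2,r3:40,r4:Mul1,r5:8
  c9: -  regs: r0:40,r1:4,r2:Add2,r3:40,r4:Mul1,r5:8
  c10: CDB Add1=35  regs: r0:40,r1:4,r2:Add2,r3:40,r4:Mul1,r5:8
  c11: CDB Add2=11  regs: r0:40,r1:4,r2:11,r3:40,r4:Mul1,r5:8
  c12: CDB Mul1=320  regs: r0:40,r1:4,r2:11,r3:40,r4:320,r5:8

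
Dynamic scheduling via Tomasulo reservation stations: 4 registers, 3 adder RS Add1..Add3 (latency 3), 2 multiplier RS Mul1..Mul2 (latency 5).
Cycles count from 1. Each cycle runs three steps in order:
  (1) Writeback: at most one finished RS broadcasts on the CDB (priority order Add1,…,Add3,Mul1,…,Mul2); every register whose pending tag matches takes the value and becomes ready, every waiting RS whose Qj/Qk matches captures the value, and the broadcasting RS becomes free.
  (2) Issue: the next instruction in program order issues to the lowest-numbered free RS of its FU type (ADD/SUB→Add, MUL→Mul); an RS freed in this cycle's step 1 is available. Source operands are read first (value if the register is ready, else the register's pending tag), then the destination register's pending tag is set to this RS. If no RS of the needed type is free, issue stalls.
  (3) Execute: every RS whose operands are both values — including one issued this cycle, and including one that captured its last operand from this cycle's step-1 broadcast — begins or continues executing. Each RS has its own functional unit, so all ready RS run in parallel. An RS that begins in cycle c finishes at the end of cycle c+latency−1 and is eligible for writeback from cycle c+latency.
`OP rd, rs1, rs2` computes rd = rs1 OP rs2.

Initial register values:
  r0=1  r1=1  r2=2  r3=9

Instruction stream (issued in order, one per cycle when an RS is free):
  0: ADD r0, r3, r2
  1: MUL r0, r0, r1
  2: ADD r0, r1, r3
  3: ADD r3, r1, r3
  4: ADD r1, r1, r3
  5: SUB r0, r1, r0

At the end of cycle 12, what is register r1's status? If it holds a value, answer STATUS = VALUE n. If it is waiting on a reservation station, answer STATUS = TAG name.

STATUS = VALUE 11

cycle 1: issue ADD r0<-Add1 // r0:Add1,r1:1,r2:2,r3:9
cycle 2: issue MUL r0<-Mul1 // r0:Mul1,r1:1,r2:2,r3:9
cycle 3: issue ADD r0<-Add2 // r0:Add2,r1:1,r2:2,r3:9
cycle 4: CDB Add1=11; issue ADD r3<-Add1 // r0:Add2,r1:1,r2:2,r3:Add1
cycle 5: issue ADD r1<-Add3 // r0:Add2,r1:Add3,r2:2,r3:Add1
cycle 6: CDB Add2=10; issue SUB r0<-Add2 // r0:Add2,r1:Add3,r2:2,r3:Add1
cycle 7: CDB Add1=10 // r0:Add2,r1:Add3,r2:2,r3:10
cycle 8: - // r0:Add2,r1:Add3,r2:2,r3:10
cycle 9: CDB Mul1=11 // r0:Add2,r1:Add3,r2:2,r3:10
cycle 10: CDB Add3=11 // r0:Add2,r1:11,r2:2,r3:10
cycle 11: - // r0:Add2,r1:11,r2:2,r3:10
cycle 12: - // r0:Add2,r1:11,r2:2,r3:10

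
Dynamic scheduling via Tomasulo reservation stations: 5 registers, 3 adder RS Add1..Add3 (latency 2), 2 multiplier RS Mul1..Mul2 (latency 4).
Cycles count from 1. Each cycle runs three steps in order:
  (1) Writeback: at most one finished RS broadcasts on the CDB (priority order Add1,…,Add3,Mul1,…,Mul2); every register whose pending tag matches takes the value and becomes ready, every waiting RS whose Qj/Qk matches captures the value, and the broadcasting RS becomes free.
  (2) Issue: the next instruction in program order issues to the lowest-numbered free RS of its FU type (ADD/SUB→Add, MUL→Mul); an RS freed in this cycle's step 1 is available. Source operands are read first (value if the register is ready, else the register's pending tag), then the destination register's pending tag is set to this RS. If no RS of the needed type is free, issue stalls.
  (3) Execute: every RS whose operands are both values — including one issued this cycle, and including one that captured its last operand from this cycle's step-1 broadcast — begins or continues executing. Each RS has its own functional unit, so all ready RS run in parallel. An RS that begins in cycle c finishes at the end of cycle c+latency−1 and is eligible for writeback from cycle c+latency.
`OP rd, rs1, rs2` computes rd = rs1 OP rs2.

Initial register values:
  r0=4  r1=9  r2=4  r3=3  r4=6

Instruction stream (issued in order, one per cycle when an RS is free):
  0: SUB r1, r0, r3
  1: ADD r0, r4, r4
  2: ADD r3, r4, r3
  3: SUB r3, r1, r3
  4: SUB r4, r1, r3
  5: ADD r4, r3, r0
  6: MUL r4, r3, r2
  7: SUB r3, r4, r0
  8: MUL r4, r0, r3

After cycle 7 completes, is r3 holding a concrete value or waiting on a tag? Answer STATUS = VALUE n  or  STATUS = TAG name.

STATUS = VALUE -8

c1: issue SUB r1<-Add1 | r0:4,r1:Add1,r2:4,r3:3,r4:6
c2: issue ADD r0<-Add2 | r0:Add2,r1:Add1,r2:4,r3:3,r4:6
c3: CDB Add1=1; issue ADD r3<-Add1 | r0:Add2,r1:1,r2:4,r3:Add1,r4:6
c4: CDB Add2=12; issue SUB r3<-Add2 | r0:12,r1:1,r2:4,r3:Add2,r4:6
c5: CDB Add1=9; issue SUB r4<-Add1 | r0:12,r1:1,r2:4,r3:Add2,r4:Add1
c6: issue ADD r4<-Add3 | r0:12,r1:1,r2:4,r3:Add2,r4:Add3
c7: CDB Add2=-8; issue MUL r4<-Mul1 | r0:12,r1:1,r2:4,r3:-8,r4:Mul1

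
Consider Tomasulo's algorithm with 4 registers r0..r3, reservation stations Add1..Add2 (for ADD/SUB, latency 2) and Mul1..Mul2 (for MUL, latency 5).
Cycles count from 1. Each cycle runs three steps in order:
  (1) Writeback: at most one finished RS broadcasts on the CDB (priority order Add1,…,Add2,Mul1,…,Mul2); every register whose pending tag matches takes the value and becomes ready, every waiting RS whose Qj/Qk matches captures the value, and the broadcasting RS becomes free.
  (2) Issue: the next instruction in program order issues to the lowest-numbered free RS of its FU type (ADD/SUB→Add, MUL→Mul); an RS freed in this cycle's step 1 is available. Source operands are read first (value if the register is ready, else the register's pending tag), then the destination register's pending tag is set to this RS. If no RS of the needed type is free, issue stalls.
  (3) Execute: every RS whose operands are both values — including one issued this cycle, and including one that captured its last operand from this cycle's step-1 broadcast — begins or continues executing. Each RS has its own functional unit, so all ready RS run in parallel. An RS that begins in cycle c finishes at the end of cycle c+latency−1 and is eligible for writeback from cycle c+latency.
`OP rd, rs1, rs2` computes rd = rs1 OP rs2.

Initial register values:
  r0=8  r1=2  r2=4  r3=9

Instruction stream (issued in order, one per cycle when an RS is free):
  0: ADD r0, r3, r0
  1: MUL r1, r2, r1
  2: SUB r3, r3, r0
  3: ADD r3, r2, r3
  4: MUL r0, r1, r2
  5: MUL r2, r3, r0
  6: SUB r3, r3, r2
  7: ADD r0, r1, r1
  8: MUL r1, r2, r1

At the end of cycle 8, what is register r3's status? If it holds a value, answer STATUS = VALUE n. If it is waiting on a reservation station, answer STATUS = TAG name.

STATUS = VALUE -4

c1: issue ADD r0<-Add1 | r0:Add1,r1:2,r2:4,r3:9
c2: issue MUL r1<-Mul1 | r0:Add1,r1:Mul1,r2:4,r3:9
c3: CDB Add1=17; issue SUB r3<-Add1 | r0:17,r1:Mul1,r2:4,r3:Add1
c4: issue ADD r3<-Add2 | r0:17,r1:Mul1,r2:4,r3:Add2
c5: CDB Add1=-8; issue MUL r0<-Mul2 | r0:Mul2,r1:Mul1,r2:4,r3:Add2
c6: stall | r0:Mul2,r1:Mul1,r2:4,r3:Add2
c7: CDB Add2=-4; stall | r0:Mul2,r1:Mul1,r2:4,r3:-4
c8: CDB Mul1=8; issue MUL r2<-Mul1 | r0:Mul2,r1:8,r2:Mul1,r3:-4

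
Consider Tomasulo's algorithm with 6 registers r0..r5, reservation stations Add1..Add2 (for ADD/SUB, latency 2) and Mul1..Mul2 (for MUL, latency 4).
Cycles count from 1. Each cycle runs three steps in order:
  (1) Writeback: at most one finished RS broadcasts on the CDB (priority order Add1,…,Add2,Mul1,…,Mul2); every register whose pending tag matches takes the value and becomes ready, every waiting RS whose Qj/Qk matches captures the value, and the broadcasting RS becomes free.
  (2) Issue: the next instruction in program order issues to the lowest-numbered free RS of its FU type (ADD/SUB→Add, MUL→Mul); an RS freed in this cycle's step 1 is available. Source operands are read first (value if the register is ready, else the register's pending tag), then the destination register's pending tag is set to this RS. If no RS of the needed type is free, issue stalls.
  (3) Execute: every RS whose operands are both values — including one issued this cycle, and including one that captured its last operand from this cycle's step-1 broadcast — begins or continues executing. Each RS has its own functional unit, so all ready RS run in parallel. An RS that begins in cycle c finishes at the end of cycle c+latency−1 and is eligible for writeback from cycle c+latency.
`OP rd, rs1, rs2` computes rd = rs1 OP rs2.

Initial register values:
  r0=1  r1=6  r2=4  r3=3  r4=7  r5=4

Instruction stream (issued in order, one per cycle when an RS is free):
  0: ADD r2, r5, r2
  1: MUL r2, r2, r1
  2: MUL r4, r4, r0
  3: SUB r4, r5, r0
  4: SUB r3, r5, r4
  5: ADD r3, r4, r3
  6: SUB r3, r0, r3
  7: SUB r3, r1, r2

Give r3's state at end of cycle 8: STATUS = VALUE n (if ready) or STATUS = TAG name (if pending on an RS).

  c1: issue ADD r2<-Add1  regs: r0:1,r1:6,r2:Add1,r3:3,r4:7,r5:4
  c2: issue MUL r2<-Mul1  regs: r0:1,r1:6,r2:Mul1,r3:3,r4:7,r5:4
  c3: CDB Add1=8; issue MUL r4<-Mul2  regs: r0:1,r1:6,r2:Mul1,r3:3,r4:Mul2,r5:4
  c4: issue SUB r4<-Add1  regs: r0:1,r1:6,r2:Mul1,r3:3,r4:Add1,r5:4
  c5: issue SUB r3<-Add2  regs: r0:1,r1:6,r2:Mul1,r3:Add2,r4:Add1,r5:4
  c6: CDB Add1=3; issue ADD r3<-Add1  regs: r0:1,r1:6,r2:Mul1,r3:Add1,r4:3,r5:4
  c7: CDB Mul1=48; stall  regs: r0:1,r1:6,r2:48,r3:Add1,r4:3,r5:4
  c8: CDB Add2=1; issue SUB r3<-Add2  regs: r0:1,r1:6,r2:48,r3:Add2,r4:3,r5:4

STATUS = TAG Add2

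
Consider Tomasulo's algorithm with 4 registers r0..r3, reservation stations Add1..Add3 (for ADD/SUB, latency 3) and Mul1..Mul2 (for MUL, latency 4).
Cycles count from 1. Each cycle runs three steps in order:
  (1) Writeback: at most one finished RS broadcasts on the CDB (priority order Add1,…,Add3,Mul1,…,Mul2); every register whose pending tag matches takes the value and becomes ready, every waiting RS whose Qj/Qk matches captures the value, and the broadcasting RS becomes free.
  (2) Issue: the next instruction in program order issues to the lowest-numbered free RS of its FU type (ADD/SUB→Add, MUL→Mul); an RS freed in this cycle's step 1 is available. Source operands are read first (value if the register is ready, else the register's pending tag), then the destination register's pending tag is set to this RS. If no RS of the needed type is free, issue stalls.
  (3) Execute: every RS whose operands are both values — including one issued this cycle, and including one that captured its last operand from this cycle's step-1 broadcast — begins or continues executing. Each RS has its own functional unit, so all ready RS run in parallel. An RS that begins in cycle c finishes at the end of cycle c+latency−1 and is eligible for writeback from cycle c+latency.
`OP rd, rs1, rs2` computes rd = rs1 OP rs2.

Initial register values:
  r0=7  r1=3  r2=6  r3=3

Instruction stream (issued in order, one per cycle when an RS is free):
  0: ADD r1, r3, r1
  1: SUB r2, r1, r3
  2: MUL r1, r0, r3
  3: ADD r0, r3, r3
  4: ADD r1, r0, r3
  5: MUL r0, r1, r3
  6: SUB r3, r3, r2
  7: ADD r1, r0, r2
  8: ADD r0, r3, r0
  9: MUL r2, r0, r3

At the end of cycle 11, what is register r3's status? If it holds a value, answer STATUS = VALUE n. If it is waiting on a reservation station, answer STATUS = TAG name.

STATUS = VALUE 0

cycle 1: issue ADD r1<-Add1 // r0:7,r1:Add1,r2:6,r3:3
cycle 2: issue SUB r2<-Add2 // r0:7,r1:Add1,r2:Add2,r3:3
cycle 3: issue MUL r1<-Mul1 // r0:7,r1:Mul1,r2:Add2,r3:3
cycle 4: CDB Add1=6; issue ADD r0<-Add1 // r0:Add1,r1:Mul1,r2:Add2,r3:3
cycle 5: issue ADD r1<-Add3 // r0:Add1,r1:Add3,r2:Add2,r3:3
cycle 6: issue MUL r0<-Mul2 // r0:Mul2,r1:Add3,r2:Add2,r3:3
cycle 7: CDB Add1=6; issue SUB r3<-Add1 // r0:Mul2,r1:Add3,r2:Add2,r3:Add1
cycle 8: CDB Add2=3; issue ADD r1<-Add2 // r0:Mul2,r1:Add2,r2:3,r3:Add1
cycle 9: CDB Mul1=21; stall // r0:Mul2,r1:Add2,r2:3,r3:Add1
cycle 10: CDB Add3=9; issue ADD r0<-Add3 // r0:Add3,r1:Add2,r2:3,r3:Add1
cycle 11: CDB Add1=0; issue MUL r2<-Mul1 // r0:Add3,r1:Add2,r2:Mul1,r3:0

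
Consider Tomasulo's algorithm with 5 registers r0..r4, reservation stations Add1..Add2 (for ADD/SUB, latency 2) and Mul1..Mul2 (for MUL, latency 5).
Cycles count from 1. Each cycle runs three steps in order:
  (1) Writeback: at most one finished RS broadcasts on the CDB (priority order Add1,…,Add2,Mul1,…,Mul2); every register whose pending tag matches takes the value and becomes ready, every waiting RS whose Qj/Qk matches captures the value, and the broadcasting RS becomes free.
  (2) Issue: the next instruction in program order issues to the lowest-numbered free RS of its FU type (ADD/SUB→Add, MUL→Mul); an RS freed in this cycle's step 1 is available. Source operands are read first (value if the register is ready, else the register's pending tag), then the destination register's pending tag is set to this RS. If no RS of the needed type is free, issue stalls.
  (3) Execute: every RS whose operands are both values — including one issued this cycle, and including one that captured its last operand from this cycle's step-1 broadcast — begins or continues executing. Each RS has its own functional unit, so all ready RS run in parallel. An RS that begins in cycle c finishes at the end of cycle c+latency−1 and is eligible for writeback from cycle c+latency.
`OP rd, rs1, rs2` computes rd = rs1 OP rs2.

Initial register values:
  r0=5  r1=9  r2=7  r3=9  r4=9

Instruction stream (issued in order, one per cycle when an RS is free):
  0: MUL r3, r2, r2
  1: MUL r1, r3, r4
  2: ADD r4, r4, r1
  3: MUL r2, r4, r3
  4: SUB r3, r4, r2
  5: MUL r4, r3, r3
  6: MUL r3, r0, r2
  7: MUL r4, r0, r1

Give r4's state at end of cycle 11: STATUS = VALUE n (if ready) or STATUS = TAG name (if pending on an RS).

STATUS = TAG Mul2

  c1: issue MUL r3<-Mul1  regs: r0:5,r1:9,r2:7,r3:Mul1,r4:9
  c2: issue MUL r1<-Mul2  regs: r0:5,r1:Mul2,r2:7,r3:Mul1,r4:9
  c3: issue ADD r4<-Add1  regs: r0:5,r1:Mul2,r2:7,r3:Mul1,r4:Add1
  c4: stall  regs: r0:5,r1:Mul2,r2:7,r3:Mul1,r4:Add1
  c5: stall  regs: r0:5,r1:Mul2,r2:7,r3:Mul1,r4:Add1
  c6: CDB Mul1=49; issue MUL r2<-Mul1  regs: r0:5,r1:Mul2,r2:Mul1,r3:49,r4:Add1
  c7: issue SUB r3<-Add2  regs: r0:5,r1:Mul2,r2:Mul1,r3:Add2,r4:Add1
  c8: stall  regs: r0:5,r1:Mul2,r2:Mul1,r3:Add2,r4:Add1
  c9: stall  regs: r0:5,r1:Mul2,r2:Mul1,r3:Add2,r4:Add1
  c10: stall  regs: r0:5,r1:Mul2,r2:Mul1,r3:Add2,r4:Add1
  c11: CDB Mul2=441; issue MUL r4<-Mul2  regs: r0:5,r1:441,r2:Mul1,r3:Add2,r4:Mul2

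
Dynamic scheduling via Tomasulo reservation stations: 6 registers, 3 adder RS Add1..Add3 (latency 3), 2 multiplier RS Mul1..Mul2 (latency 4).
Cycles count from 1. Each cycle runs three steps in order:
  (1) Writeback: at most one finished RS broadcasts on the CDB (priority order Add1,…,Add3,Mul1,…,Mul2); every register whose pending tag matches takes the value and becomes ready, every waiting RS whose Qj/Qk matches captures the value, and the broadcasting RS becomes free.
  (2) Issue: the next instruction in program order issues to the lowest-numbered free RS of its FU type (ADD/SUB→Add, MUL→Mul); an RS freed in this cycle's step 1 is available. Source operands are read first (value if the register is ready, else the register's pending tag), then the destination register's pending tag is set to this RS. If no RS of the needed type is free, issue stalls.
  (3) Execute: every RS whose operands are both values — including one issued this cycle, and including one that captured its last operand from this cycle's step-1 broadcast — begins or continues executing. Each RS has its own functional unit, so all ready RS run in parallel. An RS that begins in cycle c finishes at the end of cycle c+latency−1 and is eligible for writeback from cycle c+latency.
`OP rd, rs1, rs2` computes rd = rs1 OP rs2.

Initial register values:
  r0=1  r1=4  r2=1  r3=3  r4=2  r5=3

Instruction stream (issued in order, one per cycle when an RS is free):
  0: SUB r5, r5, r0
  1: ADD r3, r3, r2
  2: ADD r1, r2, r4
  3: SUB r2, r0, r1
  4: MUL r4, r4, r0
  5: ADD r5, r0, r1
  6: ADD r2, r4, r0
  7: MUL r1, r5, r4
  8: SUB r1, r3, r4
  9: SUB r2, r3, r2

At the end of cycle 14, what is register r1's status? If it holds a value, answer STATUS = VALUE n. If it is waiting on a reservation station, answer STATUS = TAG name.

STATUS = VALUE 2

  c1: issue SUB r5<-Add1  regs: r0:1,r1:4,r2:1,r3:3,r4:2,r5:Add1
  c2: issue ADD r3<-Add2  regs: r0:1,r1:4,r2:1,r3:Add2,r4:2,r5:Add1
  c3: issue ADD r1<-Add3  regs: r0:1,r1:Add3,r2:1,r3:Add2,r4:2,r5:Add1
  c4: CDB Add1=2; issue SUB r2<-Add1  regs: r0:1,r1:Add3,r2:Add1,r3:Add2,r4:2,r5:2
  c5: CDB Add2=4; issue MUL r4<-Mul1  regs: r0:1,r1:Add3,r2:Add1,r3:4,r4:Mul1,r5:2
  c6: CDB Add3=3; issue ADD r5<-Add2  regs: r0:1,r1:3,r2:Add1,r3:4,r4:Mul1,r5:Add2
  c7: issue ADD r2<-Add3  regs: r0:1,r1:3,r2:Add3,r3:4,r4:Mul1,r5:Add2
  c8: issue MUL r1<-Mul2  regs: r0:1,r1:Mul2,r2:Add3,r3:4,r4:Mul1,r5:Add2
  c9: CDB Add1=-2; issue SUB r1<-Add1  regs: r0:1,r1:Add1,r2:Add3,r3:4,r4:Mul1,r5:Add2
  c10: CDB Add2=4; issue SUB r2<-Add2  regs: r0:1,r1:Add1,r2:Add2,r3:4,r4:Mul1,r5:4
  c11: CDB Mul1=2  regs: r0:1,r1:Add1,r2:Add2,r3:4,r4:2,r5:4
  c12: -  regs: r0:1,r1:Add1,r2:Add2,r3:4,r4:2,r5:4
  c13: -  regs: r0:1,r1:Add1,r2:Add2,r3:4,r4:2,r5:4
  c14: CDB Add1=2  regs: r0:1,r1:2,r2:Add2,r3:4,r4:2,r5:4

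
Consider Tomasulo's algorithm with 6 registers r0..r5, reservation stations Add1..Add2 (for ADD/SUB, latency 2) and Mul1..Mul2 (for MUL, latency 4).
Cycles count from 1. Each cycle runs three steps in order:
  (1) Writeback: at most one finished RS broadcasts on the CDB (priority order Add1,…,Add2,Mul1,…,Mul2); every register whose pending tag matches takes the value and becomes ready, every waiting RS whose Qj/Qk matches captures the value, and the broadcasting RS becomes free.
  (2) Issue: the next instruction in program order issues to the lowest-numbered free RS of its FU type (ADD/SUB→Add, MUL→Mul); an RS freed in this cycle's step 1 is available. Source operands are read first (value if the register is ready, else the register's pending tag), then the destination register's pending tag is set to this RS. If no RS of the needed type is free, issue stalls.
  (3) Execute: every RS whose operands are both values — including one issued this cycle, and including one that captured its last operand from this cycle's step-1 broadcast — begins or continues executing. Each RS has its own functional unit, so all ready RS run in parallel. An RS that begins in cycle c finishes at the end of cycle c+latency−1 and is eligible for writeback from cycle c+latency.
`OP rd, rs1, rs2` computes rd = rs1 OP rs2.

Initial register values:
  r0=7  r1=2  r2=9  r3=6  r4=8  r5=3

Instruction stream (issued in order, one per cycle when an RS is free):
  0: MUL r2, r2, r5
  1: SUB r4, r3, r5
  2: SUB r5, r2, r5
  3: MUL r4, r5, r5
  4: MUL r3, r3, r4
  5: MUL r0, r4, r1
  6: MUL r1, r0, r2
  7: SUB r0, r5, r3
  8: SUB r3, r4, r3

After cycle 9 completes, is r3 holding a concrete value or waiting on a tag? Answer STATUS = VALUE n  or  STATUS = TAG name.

STATUS = TAG Mul1

  c1: issue MUL r2<-Mul1  regs: r0:7,r1:2,r2:Mul1,r3:6,r4:8,r5:3
  c2: issue SUB r4<-Add1  regs: r0:7,r1:2,r2:Mul1,r3:6,r4:Add1,r5:3
  c3: issue SUB r5<-Add2  regs: r0:7,r1:2,r2:Mul1,r3:6,r4:Add1,r5:Add2
  c4: CDB Add1=3; issue MUL r4<-Mul2  regs: r0:7,r1:2,r2:Mul1,r3:6,r4:Mul2,r5:Add2
  c5: CDB Mul1=27; issue MUL r3<-Mul1  regs: r0:7,r1:2,r2:27,r3:Mul1,r4:Mul2,r5:Add2
  c6: stall  regs: r0:7,r1:2,r2:27,r3:Mul1,r4:Mul2,r5:Add2
  c7: CDB Add2=24; stall  regs: r0:7,r1:2,r2:27,r3:Mul1,r4:Mul2,r5:24
  c8: stall  regs: r0:7,r1:2,r2:27,r3:Mul1,r4:Mul2,r5:24
  c9: stall  regs: r0:7,r1:2,r2:27,r3:Mul1,r4:Mul2,r5:24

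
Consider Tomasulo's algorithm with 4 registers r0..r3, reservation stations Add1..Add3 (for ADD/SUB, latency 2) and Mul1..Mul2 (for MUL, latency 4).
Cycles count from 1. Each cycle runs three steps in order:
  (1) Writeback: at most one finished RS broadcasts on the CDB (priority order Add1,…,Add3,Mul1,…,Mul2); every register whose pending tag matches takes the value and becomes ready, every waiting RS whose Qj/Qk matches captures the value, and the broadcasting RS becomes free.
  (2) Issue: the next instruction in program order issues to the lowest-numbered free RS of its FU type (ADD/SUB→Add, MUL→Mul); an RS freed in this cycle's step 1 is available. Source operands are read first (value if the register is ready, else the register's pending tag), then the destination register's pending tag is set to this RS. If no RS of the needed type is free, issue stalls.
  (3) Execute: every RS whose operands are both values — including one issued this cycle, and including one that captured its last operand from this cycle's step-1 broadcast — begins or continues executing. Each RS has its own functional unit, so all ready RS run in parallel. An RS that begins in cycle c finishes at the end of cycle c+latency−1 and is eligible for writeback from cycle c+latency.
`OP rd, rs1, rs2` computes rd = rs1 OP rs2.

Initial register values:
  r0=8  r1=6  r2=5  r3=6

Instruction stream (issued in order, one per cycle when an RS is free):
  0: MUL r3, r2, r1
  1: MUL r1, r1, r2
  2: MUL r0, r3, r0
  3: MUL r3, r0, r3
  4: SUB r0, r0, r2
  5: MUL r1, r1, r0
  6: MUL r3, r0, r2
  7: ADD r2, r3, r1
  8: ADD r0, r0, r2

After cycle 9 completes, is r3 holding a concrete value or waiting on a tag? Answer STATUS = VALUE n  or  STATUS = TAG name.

c1: issue MUL r3<-Mul1 | r0:8,r1:6,r2:5,r3:Mul1
c2: issue MUL r1<-Mul2 | r0:8,r1:Mul2,r2:5,r3:Mul1
c3: stall | r0:8,r1:Mul2,r2:5,r3:Mul1
c4: stall | r0:8,r1:Mul2,r2:5,r3:Mul1
c5: CDB Mul1=30; issue MUL r0<-Mul1 | r0:Mul1,r1:Mul2,r2:5,r3:30
c6: CDB Mul2=30; issue MUL r3<-Mul2 | r0:Mul1,r1:30,r2:5,r3:Mul2
c7: issue SUB r0<-Add1 | r0:Add1,r1:30,r2:5,r3:Mul2
c8: stall | r0:Add1,r1:30,r2:5,r3:Mul2
c9: CDB Mul1=240; issue MUL r1<-Mul1 | r0:Add1,r1:Mul1,r2:5,r3:Mul2

STATUS = TAG Mul2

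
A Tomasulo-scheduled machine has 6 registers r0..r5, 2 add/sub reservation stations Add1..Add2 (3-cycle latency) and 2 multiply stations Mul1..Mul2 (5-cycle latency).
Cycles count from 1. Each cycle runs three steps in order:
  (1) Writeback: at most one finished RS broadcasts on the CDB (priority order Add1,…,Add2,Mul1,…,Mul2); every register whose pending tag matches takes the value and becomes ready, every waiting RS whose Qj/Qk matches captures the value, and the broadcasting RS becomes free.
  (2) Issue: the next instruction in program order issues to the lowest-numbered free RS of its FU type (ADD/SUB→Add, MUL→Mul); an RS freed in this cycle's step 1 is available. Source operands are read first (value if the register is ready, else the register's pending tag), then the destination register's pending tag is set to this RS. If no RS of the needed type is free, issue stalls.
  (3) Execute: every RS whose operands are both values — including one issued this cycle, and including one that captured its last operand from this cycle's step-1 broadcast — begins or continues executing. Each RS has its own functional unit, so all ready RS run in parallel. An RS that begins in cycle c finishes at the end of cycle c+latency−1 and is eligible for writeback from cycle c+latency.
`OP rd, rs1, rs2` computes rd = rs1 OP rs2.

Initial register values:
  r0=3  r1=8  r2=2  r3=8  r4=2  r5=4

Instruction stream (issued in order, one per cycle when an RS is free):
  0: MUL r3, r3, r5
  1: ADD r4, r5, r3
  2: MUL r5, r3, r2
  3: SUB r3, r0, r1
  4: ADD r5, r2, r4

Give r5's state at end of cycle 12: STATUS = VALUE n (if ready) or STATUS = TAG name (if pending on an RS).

cycle 1: issue MUL r3<-Mul1 // r0:3,r1:8,r2:2,r3:Mul1,r4:2,r5:4
cycle 2: issue ADD r4<-Add1 // r0:3,r1:8,r2:2,r3:Mul1,r4:Add1,r5:4
cycle 3: issue MUL r5<-Mul2 // r0:3,r1:8,r2:2,r3:Mul1,r4:Add1,r5:Mul2
cycle 4: issue SUB r3<-Add2 // r0:3,r1:8,r2:2,r3:Add2,r4:Add1,r5:Mul2
cycle 5: stall // r0:3,r1:8,r2:2,r3:Add2,r4:Add1,r5:Mul2
cycle 6: CDB Mul1=32; stall // r0:3,r1:8,r2:2,r3:Add2,r4:Add1,r5:Mul2
cycle 7: CDB Add2=-5; issue ADD r5<-Add2 // r0:3,r1:8,r2:2,r3:-5,r4:Add1,r5:Add2
cycle 8: - // r0:3,r1:8,r2:2,r3:-5,r4:Add1,r5:Add2
cycle 9: CDB Add1=36 // r0:3,r1:8,r2:2,r3:-5,r4:36,r5:Add2
cycle 10: - // r0:3,r1:8,r2:2,r3:-5,r4:36,r5:Add2
cycle 11: CDB Mul2=64 // r0:3,r1:8,r2:2,r3:-5,r4:36,r5:Add2
cycle 12: CDB Add2=38 // r0:3,r1:8,r2:2,r3:-5,r4:36,r5:38

STATUS = VALUE 38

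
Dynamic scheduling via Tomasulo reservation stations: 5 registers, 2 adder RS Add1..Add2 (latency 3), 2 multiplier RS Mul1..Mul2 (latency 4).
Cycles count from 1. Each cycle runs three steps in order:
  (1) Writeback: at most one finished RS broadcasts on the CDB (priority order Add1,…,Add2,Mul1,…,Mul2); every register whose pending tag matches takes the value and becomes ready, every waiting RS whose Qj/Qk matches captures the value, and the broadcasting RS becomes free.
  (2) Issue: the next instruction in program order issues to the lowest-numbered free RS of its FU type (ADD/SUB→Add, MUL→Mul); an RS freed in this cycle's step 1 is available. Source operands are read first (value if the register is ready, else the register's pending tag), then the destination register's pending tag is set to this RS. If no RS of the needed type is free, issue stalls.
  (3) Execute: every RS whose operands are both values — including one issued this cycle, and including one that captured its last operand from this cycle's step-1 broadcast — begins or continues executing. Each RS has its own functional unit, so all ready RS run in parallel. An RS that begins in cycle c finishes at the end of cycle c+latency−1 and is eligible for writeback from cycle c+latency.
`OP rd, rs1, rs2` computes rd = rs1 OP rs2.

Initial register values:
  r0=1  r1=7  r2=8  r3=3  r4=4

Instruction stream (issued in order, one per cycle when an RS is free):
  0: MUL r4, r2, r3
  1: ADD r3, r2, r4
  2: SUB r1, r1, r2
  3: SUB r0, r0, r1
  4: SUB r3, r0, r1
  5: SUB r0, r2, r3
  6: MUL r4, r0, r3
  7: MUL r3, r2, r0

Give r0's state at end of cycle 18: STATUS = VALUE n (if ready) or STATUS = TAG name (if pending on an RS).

STATUS = VALUE 5

cycle 1: issue MUL r4<-Mul1 // r0:1,r1:7,r2:8,r3:3,r4:Mul1
cycle 2: issue ADD r3<-Add1 // r0:1,r1:7,r2:8,r3:Add1,r4:Mul1
cycle 3: issue SUB r1<-Add2 // r0:1,r1:Add2,r2:8,r3:Add1,r4:Mul1
cycle 4: stall // r0:1,r1:Add2,r2:8,r3:Add1,r4:Mul1
cycle 5: CDB Mul1=24; stall // r0:1,r1:Add2,r2:8,r3:Add1,r4:24
cycle 6: CDB Add2=-1; issue SUB r0<-Add2 // r0:Add2,r1:-1,r2:8,r3:Add1,r4:24
cycle 7: stall // r0:Add2,r1:-1,r2:8,r3:Add1,r4:24
cycle 8: CDB Add1=32; issue SUB r3<-Add1 // r0:Add2,r1:-1,r2:8,r3:Add1,r4:24
cycle 9: CDB Add2=2; issue SUB r0<-Add2 // r0:Add2,r1:-1,r2:8,r3:Add1,r4:24
cycle 10: issue MUL r4<-Mul1 // r0:Add2,r1:-1,r2:8,r3:Add1,r4:Mul1
cycle 11: issue MUL r3<-Mul2 // r0:Add2,r1:-1,r2:8,r3:Mul2,r4:Mul1
cycle 12: CDB Add1=3 // r0:Add2,r1:-1,r2:8,r3:Mul2,r4:Mul1
cycle 13: - // r0:Add2,r1:-1,r2:8,r3:Mul2,r4:Mul1
cycle 14: - // r0:Add2,r1:-1,r2:8,r3:Mul2,r4:Mul1
cycle 15: CDB Add2=5 // r0:5,r1:-1,r2:8,r3:Mul2,r4:Mul1
cycle 16: - // r0:5,r1:-1,r2:8,r3:Mul2,r4:Mul1
cycle 17: - // r0:5,r1:-1,r2:8,r3:Mul2,r4:Mul1
cycle 18: - // r0:5,r1:-1,r2:8,r3:Mul2,r4:Mul1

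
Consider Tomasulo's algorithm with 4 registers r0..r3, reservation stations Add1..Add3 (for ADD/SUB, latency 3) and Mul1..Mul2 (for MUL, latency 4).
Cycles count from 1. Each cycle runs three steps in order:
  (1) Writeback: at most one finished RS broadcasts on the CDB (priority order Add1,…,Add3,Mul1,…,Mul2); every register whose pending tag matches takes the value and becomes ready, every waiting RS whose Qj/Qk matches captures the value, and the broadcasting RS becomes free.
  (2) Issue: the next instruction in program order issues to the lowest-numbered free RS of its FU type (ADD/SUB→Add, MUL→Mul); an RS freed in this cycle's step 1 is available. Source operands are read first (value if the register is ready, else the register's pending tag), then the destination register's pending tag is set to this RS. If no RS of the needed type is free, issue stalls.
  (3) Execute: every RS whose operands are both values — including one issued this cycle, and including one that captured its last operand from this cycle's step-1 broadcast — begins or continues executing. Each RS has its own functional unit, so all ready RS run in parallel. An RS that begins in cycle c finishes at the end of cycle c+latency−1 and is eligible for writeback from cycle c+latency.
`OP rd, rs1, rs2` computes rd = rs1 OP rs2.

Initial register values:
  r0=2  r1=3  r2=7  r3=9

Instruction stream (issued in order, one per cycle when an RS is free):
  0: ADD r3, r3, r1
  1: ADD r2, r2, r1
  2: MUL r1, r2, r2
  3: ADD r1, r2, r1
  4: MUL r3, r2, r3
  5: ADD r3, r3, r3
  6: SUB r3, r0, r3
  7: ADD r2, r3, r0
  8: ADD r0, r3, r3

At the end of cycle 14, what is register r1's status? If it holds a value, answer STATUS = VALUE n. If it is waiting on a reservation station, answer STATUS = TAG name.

STATUS = VALUE 110

c1: issue ADD r3<-Add1 | r0:2,r1:3,r2:7,r3:Add1
c2: issue ADD r2<-Add2 | r0:2,r1:3,r2:Add2,r3:Add1
c3: issue MUL r1<-Mul1 | r0:2,r1:Mul1,r2:Add2,r3:Add1
c4: CDB Add1=12; issue ADD r1<-Add1 | r0:2,r1:Add1,r2:Add2,r3:12
c5: CDB Add2=10; issue MUL r3<-Mul2 | r0:2,r1:Add1,r2:10,r3:Mul2
c6: issue ADD r3<-Add2 | r0:2,r1:Add1,r2:10,r3:Add2
c7: issue SUB r3<-Add3 | r0:2,r1:Add1,r2:10,r3:Add3
c8: stall | r0:2,r1:Add1,r2:10,r3:Add3
c9: CDB Mul1=100; stall | r0:2,r1:Add1,r2:10,r3:Add3
c10: CDB Mul2=120; stall | r0:2,r1:Add1,r2:10,r3:Add3
c11: stall | r0:2,r1:Add1,r2:10,r3:Add3
c12: CDB Add1=110; issue ADD r2<-Add1 | r0:2,r1:110,r2:Add1,r3:Add3
c13: CDB Add2=240; issue ADD r0<-Add2 | r0:Add2,r1:110,r2:Add1,r3:Add3
c14: - | r0:Add2,r1:110,r2:Add1,r3:Add3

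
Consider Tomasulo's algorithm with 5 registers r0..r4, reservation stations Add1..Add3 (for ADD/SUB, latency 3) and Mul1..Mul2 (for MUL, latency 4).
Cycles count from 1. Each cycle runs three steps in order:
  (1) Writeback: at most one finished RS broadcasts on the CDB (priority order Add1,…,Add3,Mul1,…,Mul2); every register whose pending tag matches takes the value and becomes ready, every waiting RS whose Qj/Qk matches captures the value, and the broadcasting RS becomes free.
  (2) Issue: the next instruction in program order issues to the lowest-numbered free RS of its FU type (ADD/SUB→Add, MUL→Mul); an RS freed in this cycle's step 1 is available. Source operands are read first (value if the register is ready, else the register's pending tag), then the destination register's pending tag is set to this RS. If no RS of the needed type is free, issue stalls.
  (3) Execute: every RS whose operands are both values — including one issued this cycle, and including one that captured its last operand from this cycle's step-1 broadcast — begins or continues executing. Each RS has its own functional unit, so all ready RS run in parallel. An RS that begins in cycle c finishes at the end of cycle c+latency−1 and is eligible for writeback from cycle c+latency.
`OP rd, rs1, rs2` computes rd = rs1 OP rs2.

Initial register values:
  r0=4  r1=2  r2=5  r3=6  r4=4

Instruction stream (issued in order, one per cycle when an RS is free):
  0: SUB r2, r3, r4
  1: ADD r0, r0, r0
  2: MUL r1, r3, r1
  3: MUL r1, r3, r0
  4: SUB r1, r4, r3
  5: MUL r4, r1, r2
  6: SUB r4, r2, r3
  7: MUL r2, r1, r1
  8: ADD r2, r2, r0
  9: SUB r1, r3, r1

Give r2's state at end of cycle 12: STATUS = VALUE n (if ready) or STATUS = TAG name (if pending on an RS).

STATUS = TAG Add2

  c1: issue SUB r2<-Add1  regs: r0:4,r1:2,r2:Add1,r3:6,r4:4
  c2: issue ADD r0<-Add2  regs: r0:Add2,r1:2,r2:Add1,r3:6,r4:4
  c3: issue MUL r1<-Mul1  regs: r0:Add2,r1:Mul1,r2:Add1,r3:6,r4:4
  c4: CDB Add1=2; issue MUL r1<-Mul2  regs: r0:Add2,r1:Mul2,r2:2,r3:6,r4:4
  c5: CDB Add2=8; issue SUB r1<-Add1  regs: r0:8,r1:Add1,r2:2,r3:6,r4:4
  c6: stall  regs: r0:8,r1:Add1,r2:2,r3:6,r4:4
  c7: CDB Mul1=12; issue MUL r4<-Mul1  regs: r0:8,r1:Add1,r2:2,r3:6,r4:Mul1
  c8: CDB Add1=-2; issue SUB r4<-Add1  regs: r0:8,r1:-2,r2:2,r3:6,r4:Add1
  c9: CDB Mul2=48; issue MUL r2<-Mul2  regs: r0:8,r1:-2,r2:Mul2,r3:6,r4:Add1
  c10: issue ADD r2<-Add2  regs: r0:8,r1:-2,r2:Add2,r3:6,r4:Add1
  c11: CDB Add1=-4; issue SUB r1<-Add1  regs: r0:8,r1:Add1,r2:Add2,r3:6,r4:-4
  c12: CDB Mul1=-4  regs: r0:8,r1:Add1,r2:Add2,r3:6,r4:-4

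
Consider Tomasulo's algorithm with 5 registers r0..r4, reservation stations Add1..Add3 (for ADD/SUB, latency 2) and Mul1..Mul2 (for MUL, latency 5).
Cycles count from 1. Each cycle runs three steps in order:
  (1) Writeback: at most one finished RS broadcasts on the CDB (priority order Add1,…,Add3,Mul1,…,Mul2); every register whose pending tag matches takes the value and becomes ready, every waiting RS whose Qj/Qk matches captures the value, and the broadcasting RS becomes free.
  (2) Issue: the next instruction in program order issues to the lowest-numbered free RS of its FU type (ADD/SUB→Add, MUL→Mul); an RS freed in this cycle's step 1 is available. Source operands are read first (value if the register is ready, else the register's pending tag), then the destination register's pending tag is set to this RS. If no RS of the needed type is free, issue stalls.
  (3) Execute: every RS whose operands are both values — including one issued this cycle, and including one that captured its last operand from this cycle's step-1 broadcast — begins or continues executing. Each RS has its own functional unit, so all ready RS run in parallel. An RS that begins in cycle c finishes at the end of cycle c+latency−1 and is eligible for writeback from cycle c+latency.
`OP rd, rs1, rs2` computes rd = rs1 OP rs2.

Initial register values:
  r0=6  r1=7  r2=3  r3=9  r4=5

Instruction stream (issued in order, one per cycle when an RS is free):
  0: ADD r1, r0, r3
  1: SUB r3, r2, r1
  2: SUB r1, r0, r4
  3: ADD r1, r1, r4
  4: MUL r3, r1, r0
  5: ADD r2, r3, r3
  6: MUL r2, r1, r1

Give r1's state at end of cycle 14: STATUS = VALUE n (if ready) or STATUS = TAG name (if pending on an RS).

STATUS = VALUE 6

cycle 1: issue ADD r1<-Add1 // r0:6,r1:Add1,r2:3,r3:9,r4:5
cycle 2: issue SUB r3<-Add2 // r0:6,r1:Add1,r2:3,r3:Add2,r4:5
cycle 3: CDB Add1=15; issue SUB r1<-Add1 // r0:6,r1:Add1,r2:3,r3:Add2,r4:5
cycle 4: issue ADD r1<-Add3 // r0:6,r1:Add3,r2:3,r3:Add2,r4:5
cycle 5: CDB Add1=1; issue MUL r3<-Mul1 // r0:6,r1:Add3,r2:3,r3:Mul1,r4:5
cycle 6: CDB Add2=-12; issue ADD r2<-Add1 // r0:6,r1:Add3,r2:Add1,r3:Mul1,r4:5
cycle 7: CDB Add3=6; issue MUL r2<-Mul2 // r0:6,r1:6,r2:Mul2,r3:Mul1,r4:5
cycle 8: - // r0:6,r1:6,r2:Mul2,r3:Mul1,r4:5
cycle 9: - // r0:6,r1:6,r2:Mul2,r3:Mul1,r4:5
cycle 10: - // r0:6,r1:6,r2:Mul2,r3:Mul1,r4:5
cycle 11: - // r0:6,r1:6,r2:Mul2,r3:Mul1,r4:5
cycle 12: CDB Mul1=36 // r0:6,r1:6,r2:Mul2,r3:36,r4:5
cycle 13: CDB Mul2=36 // r0:6,r1:6,r2:36,r3:36,r4:5
cycle 14: CDB Add1=72 // r0:6,r1:6,r2:36,r3:36,r4:5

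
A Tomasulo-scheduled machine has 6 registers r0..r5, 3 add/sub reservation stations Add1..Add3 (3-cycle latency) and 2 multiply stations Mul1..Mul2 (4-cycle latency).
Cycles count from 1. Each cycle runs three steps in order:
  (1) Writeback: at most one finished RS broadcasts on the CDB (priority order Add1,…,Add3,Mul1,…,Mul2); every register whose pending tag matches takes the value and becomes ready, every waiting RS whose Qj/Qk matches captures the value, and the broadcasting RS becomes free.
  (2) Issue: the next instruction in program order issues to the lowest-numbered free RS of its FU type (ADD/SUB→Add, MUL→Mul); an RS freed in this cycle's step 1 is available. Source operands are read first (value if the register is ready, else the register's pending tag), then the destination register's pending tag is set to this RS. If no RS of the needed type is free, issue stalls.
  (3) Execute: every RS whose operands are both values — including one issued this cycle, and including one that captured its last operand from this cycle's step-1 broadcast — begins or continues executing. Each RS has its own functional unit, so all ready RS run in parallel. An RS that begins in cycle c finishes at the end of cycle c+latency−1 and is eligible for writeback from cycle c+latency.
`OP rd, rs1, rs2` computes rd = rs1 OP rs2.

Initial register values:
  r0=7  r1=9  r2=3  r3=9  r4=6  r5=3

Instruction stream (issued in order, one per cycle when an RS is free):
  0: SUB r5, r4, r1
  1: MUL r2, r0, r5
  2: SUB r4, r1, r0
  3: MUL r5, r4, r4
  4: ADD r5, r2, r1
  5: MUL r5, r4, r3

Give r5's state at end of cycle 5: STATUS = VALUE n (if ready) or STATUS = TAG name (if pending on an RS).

c1: issue SUB r5<-Add1 | r0:7,r1:9,r2:3,r3:9,r4:6,r5:Add1
c2: issue MUL r2<-Mul1 | r0:7,r1:9,r2:Mul1,r3:9,r4:6,r5:Add1
c3: issue SUB r4<-Add2 | r0:7,r1:9,r2:Mul1,r3:9,r4:Add2,r5:Add1
c4: CDB Add1=-3; issue MUL r5<-Mul2 | r0:7,r1:9,r2:Mul1,r3:9,r4:Add2,r5:Mul2
c5: issue ADD r5<-Add1 | r0:7,r1:9,r2:Mul1,r3:9,r4:Add2,r5:Add1

STATUS = TAG Add1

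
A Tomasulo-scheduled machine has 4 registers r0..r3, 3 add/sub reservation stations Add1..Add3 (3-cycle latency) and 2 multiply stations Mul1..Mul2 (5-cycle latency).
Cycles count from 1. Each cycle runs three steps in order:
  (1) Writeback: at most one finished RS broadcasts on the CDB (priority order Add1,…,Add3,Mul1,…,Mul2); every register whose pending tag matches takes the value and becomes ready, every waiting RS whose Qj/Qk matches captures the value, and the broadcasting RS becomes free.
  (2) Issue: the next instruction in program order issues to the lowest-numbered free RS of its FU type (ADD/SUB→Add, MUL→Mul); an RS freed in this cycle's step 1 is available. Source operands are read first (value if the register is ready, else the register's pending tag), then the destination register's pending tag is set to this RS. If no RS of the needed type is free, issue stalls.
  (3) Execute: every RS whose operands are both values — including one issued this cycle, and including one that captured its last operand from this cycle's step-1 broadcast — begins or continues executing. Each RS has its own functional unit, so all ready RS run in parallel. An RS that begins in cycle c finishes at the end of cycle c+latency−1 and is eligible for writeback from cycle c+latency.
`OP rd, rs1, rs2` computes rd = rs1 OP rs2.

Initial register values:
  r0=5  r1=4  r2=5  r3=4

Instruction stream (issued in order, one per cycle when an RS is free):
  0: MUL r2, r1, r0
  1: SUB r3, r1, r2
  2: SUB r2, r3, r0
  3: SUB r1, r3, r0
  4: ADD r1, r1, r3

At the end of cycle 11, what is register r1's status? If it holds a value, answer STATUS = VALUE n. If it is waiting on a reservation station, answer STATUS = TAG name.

cycle 1: issue MUL r2<-Mul1 // r0:5,r1:4,r2:Mul1,r3:4
cycle 2: issue SUB r3<-Add1 // r0:5,r1:4,r2:Mul1,r3:Add1
cycle 3: issue SUB r2<-Add2 // r0:5,r1:4,r2:Add2,r3:Add1
cycle 4: issue SUB r1<-Add3 // r0:5,r1:Add3,r2:Add2,r3:Add1
cycle 5: stall // r0:5,r1:Add3,r2:Add2,r3:Add1
cycle 6: CDB Mul1=20; stall // r0:5,r1:Add3,r2:Add2,r3:Add1
cycle 7: stall // r0:5,r1:Add3,r2:Add2,r3:Add1
cycle 8: stall // r0:5,r1:Add3,r2:Add2,r3:Add1
cycle 9: CDB Add1=-16; issue ADD r1<-Add1 // r0:5,r1:Add1,r2:Add2,r3:-16
cycle 10: - // r0:5,r1:Add1,r2:Add2,r3:-16
cycle 11: - // r0:5,r1:Add1,r2:Add2,r3:-16

STATUS = TAG Add1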